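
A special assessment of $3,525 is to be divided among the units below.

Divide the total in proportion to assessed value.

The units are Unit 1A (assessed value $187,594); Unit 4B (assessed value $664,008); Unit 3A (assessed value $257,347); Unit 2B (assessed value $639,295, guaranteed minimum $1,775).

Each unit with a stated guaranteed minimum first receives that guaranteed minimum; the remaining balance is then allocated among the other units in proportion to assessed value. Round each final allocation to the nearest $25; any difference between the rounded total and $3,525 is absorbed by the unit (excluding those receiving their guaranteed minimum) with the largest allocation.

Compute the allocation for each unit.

Unit 1A: $300; Unit 4B: $1,050; Unit 3A: $400; Unit 2B: $1,775

Minimums first: Unit 2B $1,775. Balance $1,750.
Balance split over remaining assessed value 1,108,949: Unit 1A 296.04 → $300; Unit 4B 1,047.85 → $1,050; Unit 3A 406.11 → $400.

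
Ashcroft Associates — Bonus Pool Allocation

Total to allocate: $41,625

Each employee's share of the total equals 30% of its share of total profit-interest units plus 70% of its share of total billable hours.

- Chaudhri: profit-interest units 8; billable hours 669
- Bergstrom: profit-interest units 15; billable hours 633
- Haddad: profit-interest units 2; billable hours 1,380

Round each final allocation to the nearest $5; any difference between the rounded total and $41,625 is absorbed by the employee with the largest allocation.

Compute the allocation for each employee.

Chaudhri: $11,265 | Bergstrom: $14,370 | Haddad: $15,990

Totals — profit-interest units 25, billable hours 2,682.
Combined weights (30% profit-interest units + 70% billable hours): Chaudhri 0.2706; Bergstrom 0.3452; Haddad 0.3842.
Proportional shares: Chaudhri 11,264.08; Bergstrom 14,369.47; Haddad 15,991.45.
After rounding ($5): Chaudhri $11,265; Bergstrom $14,370; Haddad $15,990. Sum = $41,625.
Rounded total matches; no reconciliation needed.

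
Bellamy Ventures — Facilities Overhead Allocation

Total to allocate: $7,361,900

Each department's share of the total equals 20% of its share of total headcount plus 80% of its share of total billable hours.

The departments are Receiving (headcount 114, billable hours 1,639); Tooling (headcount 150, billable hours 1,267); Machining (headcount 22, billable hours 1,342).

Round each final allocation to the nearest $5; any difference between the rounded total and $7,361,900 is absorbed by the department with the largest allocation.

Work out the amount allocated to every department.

Totals — headcount 286, billable hours 4,248.
Blended shares (20% headcount + 80% billable hours): Receiving 0.3884; Tooling 0.3435; Machining 0.2681.
Raw shares: Receiving 2,859,238.13; Tooling 2,528,823.75; Machining 1,973,838.12.
After rounding ($5): Receiving $2,859,240; Tooling $2,528,825; Machining $1,973,840. Sum = $7,361,905.
Difference $7,361,900 − $7,361,905 = −$5 applied to largest allocation (Receiving): Receiving becomes $2,859,235.

Receiving: $2,859,235 · Tooling: $2,528,825 · Machining: $1,973,840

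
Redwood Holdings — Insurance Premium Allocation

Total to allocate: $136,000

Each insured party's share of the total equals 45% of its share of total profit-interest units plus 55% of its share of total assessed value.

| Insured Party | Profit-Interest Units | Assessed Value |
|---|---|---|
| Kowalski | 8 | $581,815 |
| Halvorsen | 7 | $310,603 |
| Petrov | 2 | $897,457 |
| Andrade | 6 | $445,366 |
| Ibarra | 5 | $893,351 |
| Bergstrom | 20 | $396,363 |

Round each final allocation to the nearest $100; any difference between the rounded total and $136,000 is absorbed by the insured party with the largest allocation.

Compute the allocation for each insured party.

Profit-interest units total 48; assessed value total 3,524,955.
Composite weights (45% profit-interest units + 55% assessed value): Kowalski 0.1658; Halvorsen 0.1141; Petrov 0.1588; Andrade 0.1257; Ibarra 0.1863; Bergstrom 0.2493.
Proportional shares: Kowalski 22,546.19; Halvorsen 15,516.04; Petrov 21,594.15; Andrade 17,100.72; Ibarra 25,332.02; Bergstrom 33,910.87.
After rounding ($100): Kowalski $22,500; Halvorsen $15,500; Petrov $21,600; Andrade $17,100; Ibarra $25,300; Bergstrom $33,900. Sum = $135,900.
Difference $136,000 − $135,900 = +$100 applied to largest allocation (Bergstrom): Bergstrom becomes $34,000.

Kowalski: $22,500 | Halvorsen: $15,500 | Petrov: $21,600 | Andrade: $17,100 | Ibarra: $25,300 | Bergstrom: $34,000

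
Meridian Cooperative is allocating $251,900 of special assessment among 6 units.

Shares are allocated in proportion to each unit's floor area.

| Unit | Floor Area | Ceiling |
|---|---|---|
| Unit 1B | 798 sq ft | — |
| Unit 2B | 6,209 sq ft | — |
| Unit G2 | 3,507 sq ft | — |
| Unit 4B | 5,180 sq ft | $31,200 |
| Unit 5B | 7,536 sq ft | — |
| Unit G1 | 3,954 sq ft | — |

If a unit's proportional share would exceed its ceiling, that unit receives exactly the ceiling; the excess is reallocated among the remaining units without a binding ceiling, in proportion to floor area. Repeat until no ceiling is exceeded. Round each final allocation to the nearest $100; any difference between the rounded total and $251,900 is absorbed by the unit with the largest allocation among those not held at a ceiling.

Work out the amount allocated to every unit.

Total floor area = 27,184.
Proportional shares (ignoring caps): Unit 1B 7,394.65; Unit 2B 57,535.58; Unit G2 32,497.55; Unit 4B 48,000.37; Unit 5B 69,832.20; Unit G1 36,639.66.
Cap binds for Unit 4B ($31,200); residual $220,700 reallocated over remaining floor area 22,004.
Shares after redistribution: Unit 1B 8,003.94 → $8,000; Unit 2B 62,276.24 → $62,300; Unit G2 35,175.19 → $35,200; Unit 5B 75,586.04 → $75,600; Unit G1 39,658.60 → $39,700.
Rounding difference −$100 applied to Unit 5B → $75,500.

Unit 1B: $8,000 | Unit 2B: $62,300 | Unit G2: $35,200 | Unit 4B: $31,200 | Unit 5B: $75,500 | Unit G1: $39,700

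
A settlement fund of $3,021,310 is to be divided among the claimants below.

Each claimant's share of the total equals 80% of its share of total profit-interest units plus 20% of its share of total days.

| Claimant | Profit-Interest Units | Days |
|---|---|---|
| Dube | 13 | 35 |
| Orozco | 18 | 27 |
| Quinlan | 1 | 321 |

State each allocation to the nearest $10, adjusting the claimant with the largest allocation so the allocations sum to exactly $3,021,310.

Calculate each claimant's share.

Profit-interest units total 32; days total 383.
Composite weights (80% profit-interest units + 20% days): Dube 0.3433; Orozco 0.4641; Quinlan 0.1926.
Raw shares: Dube 1,037,145.52; Orozco 1,402,187.60; Quinlan 581,976.88.
After rounding ($10): Dube $1,037,150; Orozco $1,402,190; Quinlan $581,980. Sum = $3,021,320.
Difference $3,021,310 − $3,021,320 = −$10 applied to largest allocation (Orozco): Orozco becomes $1,402,180.

Dube: $1,037,150 · Orozco: $1,402,180 · Quinlan: $581,980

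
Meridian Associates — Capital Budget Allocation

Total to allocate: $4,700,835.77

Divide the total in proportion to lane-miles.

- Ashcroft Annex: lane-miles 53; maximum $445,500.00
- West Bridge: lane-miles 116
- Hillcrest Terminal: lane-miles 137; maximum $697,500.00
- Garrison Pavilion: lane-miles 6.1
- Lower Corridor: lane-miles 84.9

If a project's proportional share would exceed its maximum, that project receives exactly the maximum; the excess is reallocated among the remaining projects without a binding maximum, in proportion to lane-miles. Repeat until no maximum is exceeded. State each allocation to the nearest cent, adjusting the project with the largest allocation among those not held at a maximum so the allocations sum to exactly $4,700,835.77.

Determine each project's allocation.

Total lane-miles = 397.
Pro-rata shares before constraints: Ashcroft Annex 627,567.4957; West Bridge 1,373,543.9529; Hillcrest Terminal 1,622,202.7720; Garrison Pavilion 72,229.4665; Lower Corridor 1,005,292.0828.
Held at cap: Ashcroft Annex ($445,500.00), Hillcrest Terminal ($697,500.00); remaining pool $3,557,835.77 reallocated over remaining lane-miles 207.
Shares after redistribution: West Bridge 1,993,763.0402 → $1,993,763.04; Garrison Pavilion 104,844.4357 → $104,844.44; Lower Corridor 1,459,228.2941 → $1,459,228.29.

Ashcroft Annex: $445,500.00 | West Bridge: $1,993,763.04 | Hillcrest Terminal: $697,500.00 | Garrison Pavilion: $104,844.44 | Lower Corridor: $1,459,228.29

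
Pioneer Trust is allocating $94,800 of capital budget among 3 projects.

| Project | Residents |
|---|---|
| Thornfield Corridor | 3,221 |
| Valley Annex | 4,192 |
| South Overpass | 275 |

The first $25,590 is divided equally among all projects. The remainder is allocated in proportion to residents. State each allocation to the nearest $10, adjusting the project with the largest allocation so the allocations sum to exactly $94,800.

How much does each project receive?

Thornfield Corridor: $37,530 · Valley Annex: $46,260 · South Overpass: $11,010

First tranche $25,590 split equally: $8,530 each.
Remainder $69,210 by residents (total 7,688): Thornfield Corridor 28,996.54 → $29,000; Valley Annex 37,737.81 → $37,740; South Overpass 2,475.64 → $2,480.
Rounding difference −$10 on remainder applied to Valley Annex.
Totals: Thornfield Corridor $8,530 + $29,000 = $37,530; Valley Annex $8,530 + $37,730 = $46,260; South Overpass $8,530 + $2,480 = $11,010.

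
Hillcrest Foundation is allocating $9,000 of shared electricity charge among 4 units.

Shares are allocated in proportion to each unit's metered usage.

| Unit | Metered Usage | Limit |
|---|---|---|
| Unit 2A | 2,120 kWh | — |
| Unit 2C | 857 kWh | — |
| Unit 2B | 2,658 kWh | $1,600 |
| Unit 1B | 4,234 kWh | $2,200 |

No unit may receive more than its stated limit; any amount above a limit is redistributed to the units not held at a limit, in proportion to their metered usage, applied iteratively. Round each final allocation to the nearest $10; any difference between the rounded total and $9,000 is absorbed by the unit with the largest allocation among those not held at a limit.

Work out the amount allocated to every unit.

Total metered usage = 9,869.
Pro-rata shares before constraints: Unit 2A 1,933.33; Unit 2C 781.54; Unit 2B 2,423.95; Unit 1B 3,861.18.
Cap binds for Unit 2B ($1,600), Unit 1B ($2,200); residual $5,200 reallocated over remaining metered usage 2,977.
Redistributed shares: Unit 2A 3,703.06 → $3,700; Unit 2C 1,496.94 → $1,500.

Unit 2A: $3,700; Unit 2C: $1,500; Unit 2B: $1,600; Unit 1B: $2,200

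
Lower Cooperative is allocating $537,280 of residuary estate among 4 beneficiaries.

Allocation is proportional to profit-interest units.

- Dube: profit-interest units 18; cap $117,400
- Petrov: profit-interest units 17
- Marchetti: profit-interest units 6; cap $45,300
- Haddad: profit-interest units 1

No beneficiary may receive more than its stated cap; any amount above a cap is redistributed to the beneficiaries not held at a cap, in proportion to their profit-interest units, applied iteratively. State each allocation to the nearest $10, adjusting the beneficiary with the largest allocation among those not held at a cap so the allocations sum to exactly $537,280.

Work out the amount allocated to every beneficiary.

Dube: $117,400; Petrov: $353,770; Marchetti: $45,300; Haddad: $20,810

Profit-interest units total: 42.
Unconstrained shares: Dube 230,262.86; Petrov 217,470.48; Marchetti 76,754.29; Haddad 12,792.38.
Cap binds for Dube ($117,400), Marchetti ($45,300); residual $374,580 reallocated over remaining profit-interest units 18.
Remaining shares: Petrov 353,770.00 → $353,770; Haddad 20,810.00 → $20,810.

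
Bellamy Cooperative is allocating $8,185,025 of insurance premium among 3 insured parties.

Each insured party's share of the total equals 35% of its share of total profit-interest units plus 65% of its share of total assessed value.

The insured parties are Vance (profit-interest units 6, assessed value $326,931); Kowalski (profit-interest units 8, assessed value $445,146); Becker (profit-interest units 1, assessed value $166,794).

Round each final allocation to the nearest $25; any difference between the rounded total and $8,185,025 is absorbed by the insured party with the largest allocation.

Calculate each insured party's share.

Totals — profit-interest units 15, assessed value 938,871.
Blended shares (35% profit-interest units + 65% assessed value): Vance 0.3663; Kowalski 0.4949; Becker 0.1388.
Proportional shares: Vance 2,998,511.54; Kowalski 4,050,364.03; Becker 1,136,149.43.
At nearest $25: Vance $2,998,500; Kowalski $4,050,375; Becker $1,136,150. Sum = $8,185,025.
Sum already equals the total — no adjustment.

Vance: $2,998,500; Kowalski: $4,050,375; Becker: $1,136,150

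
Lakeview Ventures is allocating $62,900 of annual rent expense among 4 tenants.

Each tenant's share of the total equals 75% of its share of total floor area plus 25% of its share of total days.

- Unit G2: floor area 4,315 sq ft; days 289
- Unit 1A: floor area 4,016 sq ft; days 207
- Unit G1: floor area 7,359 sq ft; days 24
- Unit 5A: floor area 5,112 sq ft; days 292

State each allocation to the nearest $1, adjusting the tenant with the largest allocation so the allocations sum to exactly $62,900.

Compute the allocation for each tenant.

Unit G2: $15,382 | Unit 1A: $13,116 | Unit G1: $17,154 | Unit 5A: $17,248

Floor area total 20,802; days total 812.
Composite weights (75% floor area + 25% days): Unit G2 0.2446; Unit 1A 0.2085; Unit G1 0.2727; Unit 5A 0.2742.
Pro-rata amounts: Unit G2 15,382.31; Unit 1A 13,116.24; Unit G1 17,153.60; Unit 5A 17,247.85.
At nearest $1: Unit G2 $15,382; Unit 1A $13,116; Unit G1 $17,154; Unit 5A $17,248. Sum = $62,900.
Sum already equals the total — no adjustment.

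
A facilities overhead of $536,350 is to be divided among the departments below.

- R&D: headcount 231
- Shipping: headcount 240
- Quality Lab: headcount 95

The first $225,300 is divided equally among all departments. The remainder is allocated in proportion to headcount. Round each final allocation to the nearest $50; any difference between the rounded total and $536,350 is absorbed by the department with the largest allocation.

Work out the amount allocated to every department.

Equal tier: $225,300 ÷ 3 = $75,100 apiece.
Remainder $311,050 by headcount (total 566): R&D 126,947.97 → $126,950; Shipping 131,893.99 → $131,900; Quality Lab 52,208.04 → $52,200.
Totals: R&D $75,100 + $126,950 = $202,050; Shipping $75,100 + $131,900 = $207,000; Quality Lab $75,100 + $52,200 = $127,300.

R&D: $202,050 · Shipping: $207,000 · Quality Lab: $127,300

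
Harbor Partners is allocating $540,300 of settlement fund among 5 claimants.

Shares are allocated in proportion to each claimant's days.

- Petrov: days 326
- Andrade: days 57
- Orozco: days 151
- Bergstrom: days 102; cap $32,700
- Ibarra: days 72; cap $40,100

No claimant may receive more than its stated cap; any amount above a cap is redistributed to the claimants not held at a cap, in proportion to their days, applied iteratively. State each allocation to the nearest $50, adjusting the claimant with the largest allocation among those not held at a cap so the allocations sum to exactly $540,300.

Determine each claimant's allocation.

Sum of days: 708.
Proportional shares (ignoring caps): Petrov 248,782.20; Andrade 43,498.73; Orozco 115,233.47; Bergstrom 77,839.83; Ibarra 54,945.76.
Capped: Bergstrom ($32,700), Ibarra ($40,100); balance $467,500 reallocated over remaining days 534.
Shares after redistribution: Petrov 285,402.62 → $285,400; Andrade 49,901.69 → $49,900; Orozco 132,195.69 → $132,200.

Petrov: $285,400 · Andrade: $49,900 · Orozco: $132,200 · Bergstrom: $32,700 · Ibarra: $40,100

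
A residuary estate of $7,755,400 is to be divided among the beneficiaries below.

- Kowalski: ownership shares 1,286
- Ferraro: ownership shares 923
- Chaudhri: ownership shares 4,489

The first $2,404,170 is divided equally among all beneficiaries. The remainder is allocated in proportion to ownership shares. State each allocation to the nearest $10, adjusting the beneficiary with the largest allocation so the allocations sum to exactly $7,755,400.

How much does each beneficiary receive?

Kowalski: $1,828,810 | Ferraro: $1,538,800 | Chaudhri: $4,387,790

$2,404,170 shared equally gives $801,390 per beneficiary.
Remainder $5,351,230 by ownership shares (total 6,698): Kowalski 1,027,423.38 → $1,027,420; Ferraro 737,411.96 → $737,410; Chaudhri 3,586,394.67 → $3,586,390.
Rounding difference +$10 on remainder applied to Chaudhri.
Totals: Kowalski $801,390 + $1,027,420 = $1,828,810; Ferraro $801,390 + $737,410 = $1,538,800; Chaudhri $801,390 + $3,586,400 = $4,387,790.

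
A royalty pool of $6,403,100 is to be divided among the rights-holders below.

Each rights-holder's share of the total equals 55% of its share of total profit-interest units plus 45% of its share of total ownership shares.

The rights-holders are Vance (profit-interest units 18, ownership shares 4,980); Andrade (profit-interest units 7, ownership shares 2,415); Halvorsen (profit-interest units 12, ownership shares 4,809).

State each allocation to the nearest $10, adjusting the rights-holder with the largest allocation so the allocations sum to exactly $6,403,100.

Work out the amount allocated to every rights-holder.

Totals — profit-interest units 37, ownership shares 12,204.
Combined weights (55% profit-interest units + 45% ownership shares): Vance 0.4512; Andrade 0.1931; Halvorsen 0.3557.
Raw shares: Vance 2,889,052.38; Andrade 1,236,456.07; Halvorsen 2,277,591.55.
At nearest $10: Vance $2,889,050; Andrade $1,236,460; Halvorsen $2,277,590. Sum = $6,403,100.
No rounding difference to absorb.

Vance: $2,889,050; Andrade: $1,236,460; Halvorsen: $2,277,590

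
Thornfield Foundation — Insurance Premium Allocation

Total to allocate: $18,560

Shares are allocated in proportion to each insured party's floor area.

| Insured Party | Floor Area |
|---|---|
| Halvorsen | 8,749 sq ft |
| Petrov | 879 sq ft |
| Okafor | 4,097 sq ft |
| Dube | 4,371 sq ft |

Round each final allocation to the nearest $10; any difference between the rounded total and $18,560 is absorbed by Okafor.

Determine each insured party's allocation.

Sum of floor area: 18,096.
Pro-rata amounts: Halvorsen 8,749/18,096 × $18,560 = 8,973.33; Petrov 879/18,096 × $18,560 = 901.54; Okafor 4,097/18,096 × $18,560 = 4,202.05; Dube 4,371/18,096 × $18,560 = 4,483.08.
After rounding ($10): Halvorsen $8,970; Petrov $900; Okafor $4,200; Dube $4,480. Sum = $18,550.
Difference $18,560 − $18,550 = +$10 applied to Okafor: Okafor becomes $4,210.

Halvorsen: $8,970; Petrov: $900; Okafor: $4,210; Dube: $4,480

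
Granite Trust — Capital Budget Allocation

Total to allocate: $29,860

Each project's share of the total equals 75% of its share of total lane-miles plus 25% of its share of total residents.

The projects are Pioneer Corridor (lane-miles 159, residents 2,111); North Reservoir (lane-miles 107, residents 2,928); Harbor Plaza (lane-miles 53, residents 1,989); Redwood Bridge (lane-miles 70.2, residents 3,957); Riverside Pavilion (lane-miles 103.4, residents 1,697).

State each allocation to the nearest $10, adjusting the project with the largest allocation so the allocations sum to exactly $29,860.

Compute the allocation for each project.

Totals — lane-miles 492.6, residents 12,682.
Blended shares (75% lane-miles + 25% residents): Pioneer Corridor 0.2837; North Reservoir 0.2206; Harbor Plaza 0.1199; Redwood Bridge 0.1849; Riverside Pavilion 0.1909.
Proportional shares: Pioneer Corridor 8,471.19; North Reservoir 6,588.03; Harbor Plaza 3,580.32; Redwood Bridge 5,520.70; Riverside Pavilion 5,699.76.
After rounding ($10): Pioneer Corridor $8,470; North Reservoir $6,590; Harbor Plaza $3,580; Redwood Bridge $5,520; Riverside Pavilion $5,700. Sum = $29,860.
No rounding difference to absorb.

Pioneer Corridor: $8,470; North Reservoir: $6,590; Harbor Plaza: $3,580; Redwood Bridge: $5,520; Riverside Pavilion: $5,700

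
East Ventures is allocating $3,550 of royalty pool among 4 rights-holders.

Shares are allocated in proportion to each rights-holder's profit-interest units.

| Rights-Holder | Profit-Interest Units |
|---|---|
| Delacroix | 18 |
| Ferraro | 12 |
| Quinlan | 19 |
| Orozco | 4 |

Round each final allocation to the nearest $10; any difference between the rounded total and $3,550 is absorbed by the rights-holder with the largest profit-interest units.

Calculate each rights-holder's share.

Profit-interest units total: 18 + 12 + 19 + 4 = 53.
Proportional shares: Delacroix 1,205.66; Ferraro 803.77; Quinlan 1,272.64; Orozco 267.92.
Rounded to nearest $10: Delacroix $1,210; Ferraro $800; Quinlan $1,270; Orozco $270. Sum = $3,550.
No rounding difference to absorb.

Delacroix: $1,210 · Ferraro: $800 · Quinlan: $1,270 · Orozco: $270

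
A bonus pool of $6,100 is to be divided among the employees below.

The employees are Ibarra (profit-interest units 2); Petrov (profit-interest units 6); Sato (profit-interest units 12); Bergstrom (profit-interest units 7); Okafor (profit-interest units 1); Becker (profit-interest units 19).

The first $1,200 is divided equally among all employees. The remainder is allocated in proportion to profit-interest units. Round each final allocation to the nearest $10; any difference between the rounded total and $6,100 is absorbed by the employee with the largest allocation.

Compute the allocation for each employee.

Equal tier: $1,200 ÷ 6 = $200 apiece.
Remainder $4,900 by profit-interest units (total 47): Ibarra 208.51 → $210; Petrov 625.53 → $630; Sato 1,251.06 → $1,250; Bergstrom 729.79 → $730; Okafor 104.26 → $100; Becker 1,980.85 → $1,980.
Totals: Ibarra $200 + $210 = $410; Petrov $200 + $630 = $830; Sato $200 + $1,250 = $1,450; Bergstrom $200 + $730 = $930; Okafor $200 + $100 = $300; Becker $200 + $1,980 = $2,180.

Ibarra: $410 · Petrov: $830 · Sato: $1,450 · Bergstrom: $930 · Okafor: $300 · Becker: $2,180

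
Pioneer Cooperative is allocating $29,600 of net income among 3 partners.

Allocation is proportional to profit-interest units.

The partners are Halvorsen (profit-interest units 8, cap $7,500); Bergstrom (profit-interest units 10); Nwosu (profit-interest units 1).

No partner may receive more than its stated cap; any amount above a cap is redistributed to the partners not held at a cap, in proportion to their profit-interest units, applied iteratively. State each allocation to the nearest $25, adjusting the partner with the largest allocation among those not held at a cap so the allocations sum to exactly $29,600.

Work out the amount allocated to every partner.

Combined profit-interest units = 19.
Proportional shares (ignoring caps): Halvorsen 12,463.16; Bergstrom 15,578.95; Nwosu 1,557.89.
Cap binds for Halvorsen ($7,500); remaining pool $22,100 reallocated over remaining profit-interest units 11.
Redistributed shares: Bergstrom 20,090.91 → $20,100; Nwosu 2,009.09 → $2,000.

Halvorsen: $7,500 · Bergstrom: $20,100 · Nwosu: $2,000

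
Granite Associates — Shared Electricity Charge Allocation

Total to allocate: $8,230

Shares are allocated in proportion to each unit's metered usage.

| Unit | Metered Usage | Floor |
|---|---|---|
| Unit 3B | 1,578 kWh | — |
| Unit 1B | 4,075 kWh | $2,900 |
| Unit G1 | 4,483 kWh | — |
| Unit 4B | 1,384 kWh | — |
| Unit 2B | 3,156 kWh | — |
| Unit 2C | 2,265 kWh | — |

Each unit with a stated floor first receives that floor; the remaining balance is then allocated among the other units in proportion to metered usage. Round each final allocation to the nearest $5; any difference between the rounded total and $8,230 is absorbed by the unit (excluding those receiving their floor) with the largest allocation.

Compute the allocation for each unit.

Guaranteed amounts: Unit 1B $2,900. Remaining pool $5,330.
Remaining pool split over remaining metered usage 12,866: Unit 3B 653.72 → $655; Unit G1 1,857.17 → $1,855; Unit 4B 573.35 → $575; Unit 2B 1,307.44 → $1,305; Unit 2C 938.32 → $940.

Unit 3B: $655 | Unit 1B: $2,900 | Unit G1: $1,855 | Unit 4B: $575 | Unit 2B: $1,305 | Unit 2C: $940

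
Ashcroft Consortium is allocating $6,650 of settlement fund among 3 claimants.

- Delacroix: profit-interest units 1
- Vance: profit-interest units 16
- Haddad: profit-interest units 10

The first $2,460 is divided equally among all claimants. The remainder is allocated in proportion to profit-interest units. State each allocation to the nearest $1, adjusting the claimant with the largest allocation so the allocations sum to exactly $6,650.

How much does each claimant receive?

Delacroix: $975 · Vance: $3,303 · Haddad: $2,372

First tranche $2,460 split equally: $820 each.
Remainder $4,190 by profit-interest units (total 27): Delacroix 155.19 → $155; Vance 2,482.96 → $2,483; Haddad 1,551.85 → $1,552.
Totals: Delacroix $820 + $155 = $975; Vance $820 + $2,483 = $3,303; Haddad $820 + $1,552 = $2,372.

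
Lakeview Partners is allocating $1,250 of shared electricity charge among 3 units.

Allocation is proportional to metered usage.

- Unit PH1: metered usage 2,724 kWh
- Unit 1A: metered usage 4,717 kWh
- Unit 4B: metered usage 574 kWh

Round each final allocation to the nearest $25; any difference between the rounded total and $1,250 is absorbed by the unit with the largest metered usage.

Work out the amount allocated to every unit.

Total metered usage = 2,724 + 4,717 + 574 = 8,015.
Proportional shares: Unit PH1 424.83; Unit 1A 735.65; Unit 4B 89.52.
After rounding ($25): Unit PH1 $425; Unit 1A $725; Unit 4B $100. Sum = $1,250.
Sum already equals the total — no adjustment.

Unit PH1: $425 · Unit 1A: $725 · Unit 4B: $100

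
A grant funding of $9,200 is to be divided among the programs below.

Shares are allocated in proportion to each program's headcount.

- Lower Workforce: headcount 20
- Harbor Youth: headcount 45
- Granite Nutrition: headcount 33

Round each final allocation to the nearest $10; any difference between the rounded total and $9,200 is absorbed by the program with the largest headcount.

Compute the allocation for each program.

Total headcount = 20 + 45 + 33 = 98.
Proportional shares: Lower Workforce 1,877.55; Harbor Youth 4,224.49; Granite Nutrition 3,097.96.
Rounded to nearest $10: Lower Workforce $1,880; Harbor Youth $4,220; Granite Nutrition $3,100. Sum = $9,200.
Sum already equals the total — no adjustment.

Lower Workforce: $1,880 · Harbor Youth: $4,220 · Granite Nutrition: $3,100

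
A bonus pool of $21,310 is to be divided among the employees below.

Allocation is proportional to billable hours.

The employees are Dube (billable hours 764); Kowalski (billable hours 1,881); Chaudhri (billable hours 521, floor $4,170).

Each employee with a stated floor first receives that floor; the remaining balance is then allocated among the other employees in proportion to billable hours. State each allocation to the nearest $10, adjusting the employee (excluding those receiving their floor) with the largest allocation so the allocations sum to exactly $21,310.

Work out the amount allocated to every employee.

Dube: $4,950 | Kowalski: $12,190 | Chaudhri: $4,170

Guaranteed amounts: Chaudhri $4,170. Residual $17,140.
Residual split over remaining billable hours 2,645: Dube 4,950.84 → $4,950; Kowalski 12,189.16 → $12,190.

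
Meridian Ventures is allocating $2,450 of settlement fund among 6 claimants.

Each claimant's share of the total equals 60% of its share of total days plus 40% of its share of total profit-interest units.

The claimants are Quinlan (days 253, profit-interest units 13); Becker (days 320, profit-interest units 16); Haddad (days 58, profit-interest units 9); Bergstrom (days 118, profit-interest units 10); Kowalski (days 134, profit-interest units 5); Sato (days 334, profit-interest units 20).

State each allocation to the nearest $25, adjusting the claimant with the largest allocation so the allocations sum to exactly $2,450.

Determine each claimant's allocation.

Days total 1,217; profit-interest units total 73.
Combined weights (60% days + 40% profit-interest units): Quinlan 0.1960; Becker 0.2454; Haddad 0.0779; Bergstrom 0.1130; Kowalski 0.0935; Sato 0.2743.
Unrounded shares: Quinlan 480.12; Becker 601.32; Haddad 190.88; Bergstrom 276.78; Kowalski 228.98; Sato 671.93.
At nearest $25: Quinlan $475; Becker $600; Haddad $200; Bergstrom $275; Kowalski $225; Sato $675. Sum = $2,450.
Sum already equals the total — no adjustment.

Quinlan: $475 · Becker: $600 · Haddad: $200 · Bergstrom: $275 · Kowalski: $225 · Sato: $675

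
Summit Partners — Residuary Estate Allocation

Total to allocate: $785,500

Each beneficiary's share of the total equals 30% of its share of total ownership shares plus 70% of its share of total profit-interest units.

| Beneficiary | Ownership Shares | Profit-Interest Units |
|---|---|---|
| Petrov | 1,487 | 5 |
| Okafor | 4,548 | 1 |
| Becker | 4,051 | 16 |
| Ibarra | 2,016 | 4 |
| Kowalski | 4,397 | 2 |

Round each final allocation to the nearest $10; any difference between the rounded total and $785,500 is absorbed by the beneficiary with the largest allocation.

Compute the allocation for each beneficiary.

Petrov: $119,430 | Okafor: $84,600 | Becker: $372,050 | Ibarra: $107,340 | Kowalski: $102,080

Totals — ownership shares 16,499, profit-interest units 28.
Composite weights (30% ownership shares + 70% profit-interest units): Petrov 0.1520; Okafor 0.1077; Becker 0.4737; Ibarra 0.1367; Kowalski 0.1300.
Proportional shares: Petrov 119,425.85; Okafor 84,595.15; Becker 372,059.15; Ibarra 107,343.89; Kowalski 102,075.96.
Rounded to nearest $10: Petrov $119,430; Okafor $84,600; Becker $372,060; Ibarra $107,340; Kowalski $102,080. Sum = $785,510.
Difference $785,500 − $785,510 = −$10 applied to largest allocation (Becker): Becker becomes $372,050.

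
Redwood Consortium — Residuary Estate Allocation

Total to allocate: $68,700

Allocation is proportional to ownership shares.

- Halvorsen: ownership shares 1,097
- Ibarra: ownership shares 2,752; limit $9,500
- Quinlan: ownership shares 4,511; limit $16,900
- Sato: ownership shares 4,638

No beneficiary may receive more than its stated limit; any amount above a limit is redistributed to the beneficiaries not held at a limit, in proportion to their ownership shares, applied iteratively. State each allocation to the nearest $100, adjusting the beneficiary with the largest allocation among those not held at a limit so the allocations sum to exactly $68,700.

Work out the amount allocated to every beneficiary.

Sum of ownership shares: 12,998.
Unconstrained shares: Halvorsen 5,798.12; Ibarra 14,545.50; Quinlan 23,842.57; Sato 24,513.82.
Cap binds for Ibarra ($9,500), Quinlan ($16,900); remaining pool $42,300 reallocated over remaining ownership shares 5,735.
Remaining shares: Halvorsen 8,091.21 → $8,100; Sato 34,208.79 → $34,200.

Halvorsen: $8,100 · Ibarra: $9,500 · Quinlan: $16,900 · Sato: $34,200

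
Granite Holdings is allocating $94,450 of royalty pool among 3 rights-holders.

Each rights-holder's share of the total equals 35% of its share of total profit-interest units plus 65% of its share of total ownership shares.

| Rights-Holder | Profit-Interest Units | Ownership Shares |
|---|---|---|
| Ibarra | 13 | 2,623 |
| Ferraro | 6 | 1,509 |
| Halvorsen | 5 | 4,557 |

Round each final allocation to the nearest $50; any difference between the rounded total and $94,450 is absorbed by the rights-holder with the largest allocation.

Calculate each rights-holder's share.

Profit-interest units total 24; ownership shares total 8,689.
Blended shares (35% profit-interest units + 65% ownership shares): Ibarra 0.3858; Ferraro 0.2004; Halvorsen 0.4138.
Pro-rata amounts: Ibarra 36,439.06; Ferraro 18,926.28; Halvorsen 39,084.66.
After rounding ($50): Ibarra $36,450; Ferraro $18,950; Halvorsen $39,100. Sum = $94,500.
Difference $94,450 − $94,500 = −$50 applied to largest allocation (Halvorsen): Halvorsen becomes $39,050.

Ibarra: $36,450; Ferraro: $18,950; Halvorsen: $39,050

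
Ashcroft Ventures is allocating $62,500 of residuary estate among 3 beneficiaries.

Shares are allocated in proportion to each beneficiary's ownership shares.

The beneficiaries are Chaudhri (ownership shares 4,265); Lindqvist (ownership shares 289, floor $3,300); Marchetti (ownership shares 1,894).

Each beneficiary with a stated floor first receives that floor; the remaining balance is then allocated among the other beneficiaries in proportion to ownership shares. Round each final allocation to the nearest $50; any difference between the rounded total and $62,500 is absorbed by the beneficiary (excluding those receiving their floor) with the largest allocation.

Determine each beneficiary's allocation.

Minimums first: Lindqvist $3,300. Residual $59,200.
Residual split over remaining ownership shares 6,159: Chaudhri 40,994.97 → $41,000; Marchetti 18,205.03 → $18,200.

Chaudhri: $41,000 | Lindqvist: $3,300 | Marchetti: $18,200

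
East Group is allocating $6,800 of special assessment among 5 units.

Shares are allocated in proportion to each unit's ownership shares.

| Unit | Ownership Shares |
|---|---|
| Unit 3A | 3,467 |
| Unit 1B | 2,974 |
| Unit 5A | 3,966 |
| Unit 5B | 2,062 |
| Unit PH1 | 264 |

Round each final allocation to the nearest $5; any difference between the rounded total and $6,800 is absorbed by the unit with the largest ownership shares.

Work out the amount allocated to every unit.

Ownership shares total: 3,467 + 2,974 + 3,966 + 2,062 + 264 = 12,733.
Unrounded shares: Unit 3A 1,851.54; Unit 1B 1,588.25; Unit 5A 2,118.02; Unit 5B 1,101.20; Unit PH1 140.99.
After rounding ($5): Unit 3A $1,850; Unit 1B $1,590; Unit 5A $2,120; Unit 5B $1,100; Unit PH1 $140. Sum = $6,800.
Sum already equals the total — no adjustment.

Unit 3A: $1,850 · Unit 1B: $1,590 · Unit 5A: $2,120 · Unit 5B: $1,100 · Unit PH1: $140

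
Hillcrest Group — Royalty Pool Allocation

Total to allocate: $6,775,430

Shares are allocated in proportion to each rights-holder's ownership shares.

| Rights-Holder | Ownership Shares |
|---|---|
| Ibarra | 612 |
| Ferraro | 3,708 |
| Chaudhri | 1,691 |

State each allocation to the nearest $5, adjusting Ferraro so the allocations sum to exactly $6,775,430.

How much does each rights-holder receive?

Total ownership shares = 6,011.
Raw shares: Ibarra 612/6,011 × $6,775,430 = 689,829.17; Ferraro 3,708/6,011 × $6,775,430 = 4,179,553.23; Chaudhri 1,691/6,011 × $6,775,430 = 1,906,047.60.
After rounding ($5): Ibarra $689,830; Ferraro $4,179,555; Chaudhri $1,906,050. Sum = $6,775,435.
Difference $6,775,430 − $6,775,435 = −$5 applied to Ferraro: Ferraro becomes $4,179,550.

Ibarra: $689,830 | Ferraro: $4,179,550 | Chaudhri: $1,906,050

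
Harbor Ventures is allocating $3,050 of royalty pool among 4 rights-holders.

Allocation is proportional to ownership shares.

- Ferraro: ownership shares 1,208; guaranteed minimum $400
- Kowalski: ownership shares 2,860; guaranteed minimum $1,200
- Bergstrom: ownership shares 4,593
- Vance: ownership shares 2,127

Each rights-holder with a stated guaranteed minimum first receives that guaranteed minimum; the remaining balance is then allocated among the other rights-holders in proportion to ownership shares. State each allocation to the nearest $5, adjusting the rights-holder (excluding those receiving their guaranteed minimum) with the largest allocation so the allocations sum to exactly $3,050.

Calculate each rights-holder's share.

Fund the minimums — Ferraro $400; Kowalski $1,200. Balance $1,450.
Balance split over remaining ownership shares 6,720: Bergstrom 991.05 → $990; Vance 458.95 → $460.

Ferraro: $400 · Kowalski: $1,200 · Bergstrom: $990 · Vance: $460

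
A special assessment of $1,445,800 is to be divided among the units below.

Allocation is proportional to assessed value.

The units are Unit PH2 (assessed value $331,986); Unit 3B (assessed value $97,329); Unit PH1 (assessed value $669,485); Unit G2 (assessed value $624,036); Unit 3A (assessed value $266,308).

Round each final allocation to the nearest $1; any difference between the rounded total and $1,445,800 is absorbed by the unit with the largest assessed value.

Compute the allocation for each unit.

Unit PH2: $241,302 | Unit 3B: $70,743 | Unit PH1: $486,612 | Unit G2: $453,578 | Unit 3A: $193,565

Combined assessed value = 331,986 + 97,329 + 669,485 + 624,036 + 266,308 = 1,989,144.
Raw shares: Unit PH2 241,302.47; Unit 3B 70,743.13; Unit PH1 486,612.04; Unit G2 453,577.64; Unit 3A 193,564.72.
At nearest $1: Unit PH2 $241,302; Unit 3B $70,743; Unit PH1 $486,612; Unit G2 $453,578; Unit 3A $193,565. Sum = $1,445,800.
No rounding difference to absorb.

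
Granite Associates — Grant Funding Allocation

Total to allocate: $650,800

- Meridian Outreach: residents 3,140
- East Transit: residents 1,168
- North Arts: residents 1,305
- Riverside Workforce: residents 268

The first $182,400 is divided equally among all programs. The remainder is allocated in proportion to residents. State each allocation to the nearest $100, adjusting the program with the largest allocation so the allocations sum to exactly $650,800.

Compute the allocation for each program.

First tranche $182,400 split equally: $45,600 each.
Remainder $468,400 by residents (total 5,881): Meridian Outreach 250,089.44 → $250,100; East Transit 93,026.90 → $93,000; North Arts 103,938.45 → $103,900; Riverside Workforce 21,345.21 → $21,300.
Rounding difference +$100 on remainder applied to Meridian Outreach.
Totals: Meridian Outreach $45,600 + $250,200 = $295,800; East Transit $45,600 + $93,000 = $138,600; North Arts $45,600 + $103,900 = $149,500; Riverside Workforce $45,600 + $21,300 = $66,900.

Meridian Outreach: $295,800; East Transit: $138,600; North Arts: $149,500; Riverside Workforce: $66,900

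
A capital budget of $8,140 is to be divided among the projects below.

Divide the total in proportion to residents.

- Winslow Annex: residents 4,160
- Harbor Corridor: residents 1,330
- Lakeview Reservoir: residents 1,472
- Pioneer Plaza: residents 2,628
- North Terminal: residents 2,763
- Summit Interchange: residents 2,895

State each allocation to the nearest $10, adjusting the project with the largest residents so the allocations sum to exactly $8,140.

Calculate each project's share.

Combined residents = 4,160 + 1,330 + 1,472 + 2,628 + 2,763 + 2,895 = 15,248.
Pro-rata amounts: Winslow Annex 2,220.78; Harbor Corridor 710.01; Lakeview Reservoir 785.81; Pioneer Plaza 1,402.93; North Terminal 1,475.001; Summit Interchange 1,545.47.
Rounded to nearest $10: Winslow Annex $2,220; Harbor Corridor $710; Lakeview Reservoir $790; Pioneer Plaza $1,400; North Terminal $1,480; Summit Interchange $1,550. Sum = $8,150.
Difference $8,140 − $8,150 = −$10 applied to largest residents (Winslow Annex): Winslow Annex becomes $2,210.

Winslow Annex: $2,210; Harbor Corridor: $710; Lakeview Reservoir: $790; Pioneer Plaza: $1,400; North Terminal: $1,480; Summit Interchange: $1,550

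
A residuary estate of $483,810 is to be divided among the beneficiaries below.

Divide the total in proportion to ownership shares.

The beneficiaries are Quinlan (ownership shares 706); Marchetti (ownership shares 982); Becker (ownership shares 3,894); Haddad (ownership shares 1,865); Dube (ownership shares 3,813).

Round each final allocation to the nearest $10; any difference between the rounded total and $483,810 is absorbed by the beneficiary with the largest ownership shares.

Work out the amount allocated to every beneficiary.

Quinlan: $30,330; Marchetti: $42,190; Becker: $167,330; Haddad: $80,130; Dube: $163,830

Sum of ownership shares: 11,260.
Pro-rata amounts: Quinlan 706/11,260 × $483,810 = 30,334.80; Marchetti 982/11,260 × $483,810 = 42,193.73; Becker 3,894/11,260 × $483,810 = 167,314.04; Haddad 1,865/11,260 × $483,810 = 80,133.72; Dube 3,813/11,260 × $483,810 = 163,833.71.
Rounded to nearest $10: Quinlan $30,330; Marchetti $42,190; Becker $167,310; Haddad $80,130; Dube $163,830. Sum = $483,790.
Difference $483,810 − $483,790 = +$20 applied to largest ownership shares (Becker): Becker becomes $167,330.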